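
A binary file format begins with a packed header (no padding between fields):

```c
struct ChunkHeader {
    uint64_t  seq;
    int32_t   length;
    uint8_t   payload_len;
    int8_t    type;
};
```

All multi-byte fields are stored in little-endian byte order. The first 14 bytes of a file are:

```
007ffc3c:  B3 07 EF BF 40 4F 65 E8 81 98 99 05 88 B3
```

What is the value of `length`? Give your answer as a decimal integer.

93952129

`length` follows `seq` (8 bytes), so it starts at byte offset 8 and occupies 4 bytes.
Bytes at offsets 8..11: 81 98 99 05.
Little-endian stores the least-significant byte at the lowest address.
Reassemble most-significant byte first: 05 99 98 81 → 0x05999881.
0x05999881 = 93952129.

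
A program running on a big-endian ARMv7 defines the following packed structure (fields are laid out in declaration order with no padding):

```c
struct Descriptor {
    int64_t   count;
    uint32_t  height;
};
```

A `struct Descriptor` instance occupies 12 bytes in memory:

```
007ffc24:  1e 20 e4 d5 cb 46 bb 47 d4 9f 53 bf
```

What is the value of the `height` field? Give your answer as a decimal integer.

3567211455

`height` follows `count` (8 bytes), so it starts at byte offset 8 and occupies 4 bytes.
Bytes at offsets 8..11: D4 9F 53 BF.
Big-endian: lowest address holds the most-significant byte.
The bytes are already most-significant first: 0xD49F53BF.
0xD49F53BF = 3567211455.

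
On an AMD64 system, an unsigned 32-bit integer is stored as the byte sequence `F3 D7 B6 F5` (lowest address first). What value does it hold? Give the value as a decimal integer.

4122400755

In little-endian order the low byte comes first in memory.
Reassemble most-significant byte first: F5 B6 D7 F3 → 0xF5B6D7F3.
0xF5B6D7F3 = 4122400755.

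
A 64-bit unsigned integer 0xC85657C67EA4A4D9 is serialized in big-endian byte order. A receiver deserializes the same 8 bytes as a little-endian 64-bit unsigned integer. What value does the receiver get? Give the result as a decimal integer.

Stored big-endian, the bytes at ascending addresses are C8 56 57 C6 7E A4 A4 D9.
Read back as little-endian, the first byte is least significant, giving 0xD9A4A47EC65756C8.
0xD9A4A47EC65756C8 = 15682840666811356872.

15682840666811356872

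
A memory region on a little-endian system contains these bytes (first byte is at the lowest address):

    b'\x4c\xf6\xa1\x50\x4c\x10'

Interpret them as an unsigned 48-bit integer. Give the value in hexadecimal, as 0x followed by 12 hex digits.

Little-endian stores the least-significant byte at the lowest address.
Reassemble most-significant byte first: 10 4C 50 A1 F6 4C → 0x104C50A1F64C.

0x104C50A1F64C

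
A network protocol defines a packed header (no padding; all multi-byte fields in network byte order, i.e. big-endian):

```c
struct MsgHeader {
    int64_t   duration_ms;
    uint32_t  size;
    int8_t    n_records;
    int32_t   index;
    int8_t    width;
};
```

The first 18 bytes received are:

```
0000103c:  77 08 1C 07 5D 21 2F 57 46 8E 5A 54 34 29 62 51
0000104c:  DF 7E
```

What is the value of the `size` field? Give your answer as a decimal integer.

1183734356

`size` follows `duration_ms` (8 bytes), so it starts at byte offset 8 and occupies 4 bytes.
Bytes at offsets 8..11: 46 8E 5A 54.
Big-endian stores the most-significant byte at the lowest address.
The bytes are already most-significant first: 0x468E5A54.
0x468E5A54 = 1183734356.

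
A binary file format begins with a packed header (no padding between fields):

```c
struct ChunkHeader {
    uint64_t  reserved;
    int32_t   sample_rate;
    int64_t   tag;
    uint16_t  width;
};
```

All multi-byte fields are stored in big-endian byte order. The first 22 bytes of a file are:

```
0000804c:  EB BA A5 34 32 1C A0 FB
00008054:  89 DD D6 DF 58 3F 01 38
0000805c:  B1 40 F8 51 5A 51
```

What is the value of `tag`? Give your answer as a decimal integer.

6358802541874051153

`tag` follows `reserved` (8 B), `sample_rate` (4 B), so it starts at offset 8 + 4 = 12 and occupies 8 bytes.
Bytes at offsets 12..19: 58 3F 01 38 B1 40 F8 51.
In big-endian order the high byte comes first in memory.
The bytes are already most-significant first: 0x583F0138B140F851.
0x583F0138B140F851 = 6358802541874051153.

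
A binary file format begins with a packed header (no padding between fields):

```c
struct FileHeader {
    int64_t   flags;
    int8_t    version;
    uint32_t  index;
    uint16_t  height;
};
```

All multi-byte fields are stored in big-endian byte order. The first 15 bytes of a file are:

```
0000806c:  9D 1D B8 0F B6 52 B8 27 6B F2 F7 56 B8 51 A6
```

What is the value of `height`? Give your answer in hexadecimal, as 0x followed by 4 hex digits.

0x51A6

`height` follows `flags` (8 B), `version` (1 B), `index` (4 B), so it starts at offset 8 + 1 + 4 = 13 and occupies 2 bytes.
Bytes at offsets 13..14: 51 A6.
Big-endian: lowest address holds the most-significant byte.
The bytes are already most-significant first: 0x51A6.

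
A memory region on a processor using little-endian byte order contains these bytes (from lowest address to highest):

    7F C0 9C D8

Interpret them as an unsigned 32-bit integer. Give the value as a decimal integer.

3634151551

In little-endian order the low byte comes first in memory.
Reassemble most-significant byte first: D8 9C C0 7F → 0xD89CC07F.
0xD89CC07F = 3634151551.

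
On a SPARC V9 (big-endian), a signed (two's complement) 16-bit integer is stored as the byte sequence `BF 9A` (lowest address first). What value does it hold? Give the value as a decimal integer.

-16486

In big-endian order the high byte comes first in memory.
The bytes are already most-significant first: 0xBF9A.
Top bit is set, so as a signed 16-bit value this is 0xBF9A − 2^16 = -16486.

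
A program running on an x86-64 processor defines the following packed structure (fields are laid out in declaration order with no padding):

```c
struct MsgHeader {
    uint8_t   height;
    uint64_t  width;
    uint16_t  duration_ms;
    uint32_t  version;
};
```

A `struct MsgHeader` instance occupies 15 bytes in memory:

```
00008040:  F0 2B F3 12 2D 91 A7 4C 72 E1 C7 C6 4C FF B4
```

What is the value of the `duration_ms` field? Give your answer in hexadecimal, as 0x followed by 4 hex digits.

0xC7E1

`duration_ms` follows `height` (1 B), `width` (8 B), so it starts at offset 1 + 8 = 9 and occupies 2 bytes.
Bytes at offsets 9..10: E1 C7.
Little-endian stores the least-significant byte at the lowest address.
Reassemble most-significant byte first: C7 E1 → 0xC7E1.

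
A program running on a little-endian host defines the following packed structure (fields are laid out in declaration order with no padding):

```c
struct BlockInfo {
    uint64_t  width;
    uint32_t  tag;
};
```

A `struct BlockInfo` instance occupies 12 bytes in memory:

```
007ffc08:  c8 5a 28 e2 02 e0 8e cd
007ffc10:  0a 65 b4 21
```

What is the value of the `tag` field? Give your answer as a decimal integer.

`tag` follows `width` (8 bytes), so it starts at byte offset 8 and occupies 4 bytes.
Bytes at offsets 8..11: 0A 65 B4 21.
Little-endian stores the least-significant byte at the lowest address.
Reassemble most-significant byte first: 21 B4 65 0A → 0x21B4650A.
0x21B4650A = 565470474.

565470474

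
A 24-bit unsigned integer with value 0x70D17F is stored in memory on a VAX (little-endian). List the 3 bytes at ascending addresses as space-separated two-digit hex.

Split into bytes (most-significant first): 70 D1 7F.
Little-endian: lowest address holds the least-significant byte.
So at ascending addresses the bytes are 7F D1 70.

7F D1 70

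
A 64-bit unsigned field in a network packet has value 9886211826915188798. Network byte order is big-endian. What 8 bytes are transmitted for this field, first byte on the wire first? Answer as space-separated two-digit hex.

89 32 E1 46 F5 8B A0 3E

9886211826915188798 in hexadecimal, padded to 64 bits, is 0x8932E146F58BA03E.
Split into bytes (most-significant first): 89 32 E1 46 F5 8B A0 3E.
Big-endian stores the most-significant byte at the lowest address.
So the memory order matches the most-significant-first order: 89 32 E1 46 F5 8B A0 3E.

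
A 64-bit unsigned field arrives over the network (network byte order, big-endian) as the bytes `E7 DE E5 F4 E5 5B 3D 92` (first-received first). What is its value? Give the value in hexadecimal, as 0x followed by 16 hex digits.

Big-endian: lowest address holds the most-significant byte.
The bytes are already most-significant first: 0xE7DEE5F4E55B3D92.

0xE7DEE5F4E55B3D92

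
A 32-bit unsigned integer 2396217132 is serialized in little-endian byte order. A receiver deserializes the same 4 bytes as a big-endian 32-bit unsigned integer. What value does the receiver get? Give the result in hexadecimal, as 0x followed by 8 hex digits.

0x2C5FD38E

2396217132 in 32-bit hexadecimal is 0x8ED35F2C.
Stored little-endian, the bytes at ascending addresses are 2C 5F D3 8E.
Read back as big-endian, the last byte is least significant, giving 0x2C5FD38E.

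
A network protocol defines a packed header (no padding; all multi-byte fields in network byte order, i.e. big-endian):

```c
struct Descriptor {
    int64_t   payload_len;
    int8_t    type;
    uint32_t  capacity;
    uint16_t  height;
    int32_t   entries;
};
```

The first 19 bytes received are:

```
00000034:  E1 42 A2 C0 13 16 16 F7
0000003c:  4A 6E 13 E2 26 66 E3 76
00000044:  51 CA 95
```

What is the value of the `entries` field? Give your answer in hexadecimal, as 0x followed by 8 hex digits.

0x7651CA95

`entries` follows `payload_len` (8 B), `type` (1 B), `capacity` (4 B), `height` (2 B), so it starts at offset 8 + 1 + 4 + 2 = 15 and occupies 4 bytes.
Bytes at offsets 15..18: 76 51 CA 95.
Big-endian stores the most-significant byte at the lowest address.
The bytes are already most-significant first: 0x7651CA95.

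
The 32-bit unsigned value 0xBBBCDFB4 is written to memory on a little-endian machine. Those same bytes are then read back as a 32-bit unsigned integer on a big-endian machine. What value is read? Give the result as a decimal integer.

Stored little-endian, the bytes at ascending addresses are B4 DF BC BB.
Read back as big-endian, the last byte is least significant, giving 0xB4DFBCBB.
0xB4DFBCBB = 3034561723.

3034561723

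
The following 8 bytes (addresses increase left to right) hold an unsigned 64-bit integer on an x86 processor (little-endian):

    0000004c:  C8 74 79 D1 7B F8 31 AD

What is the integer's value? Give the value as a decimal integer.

Little-endian stores the least-significant byte at the lowest address.
Reassemble most-significant byte first: AD 31 F8 7B D1 79 74 C8 → 0xAD31F87BD17974C8.
0xAD31F87BD17974C8 = 12480029253099418824.

12480029253099418824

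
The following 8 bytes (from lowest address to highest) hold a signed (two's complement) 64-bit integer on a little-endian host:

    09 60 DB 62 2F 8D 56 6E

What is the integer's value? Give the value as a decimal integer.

Little-endian stores the least-significant byte at the lowest address.
Reassemble most-significant byte first: 6E 56 8D 2F 62 DB 60 09 → 0x6E568D2F62DB6009.
0x6E568D2F62DB6009 = 7950697426830712841.

7950697426830712841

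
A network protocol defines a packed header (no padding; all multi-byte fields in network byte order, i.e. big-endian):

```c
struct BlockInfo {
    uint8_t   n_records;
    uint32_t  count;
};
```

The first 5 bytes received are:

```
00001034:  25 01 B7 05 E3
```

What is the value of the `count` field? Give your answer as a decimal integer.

`count` follows `n_records` (1 byte), so it starts at byte offset 1 and occupies 4 bytes.
Bytes at offsets 1..4: 01 B7 05 E3.
In big-endian order the high byte comes first in memory.
The bytes are already most-significant first: 0x01B705E3.
0x01B705E3 = 28771811.

28771811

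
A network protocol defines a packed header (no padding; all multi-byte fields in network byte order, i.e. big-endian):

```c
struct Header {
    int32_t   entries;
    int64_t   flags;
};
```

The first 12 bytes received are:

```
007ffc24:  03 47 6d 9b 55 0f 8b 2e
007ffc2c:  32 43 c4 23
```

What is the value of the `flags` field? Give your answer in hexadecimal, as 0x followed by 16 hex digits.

0x550F8B2E3243C423

`flags` follows `entries` (4 bytes), so it starts at byte offset 4 and occupies 8 bytes.
Bytes at offsets 4..11: 55 0F 8B 2E 32 43 C4 23.
Big-endian stores the most-significant byte at the lowest address.
The bytes are already most-significant first: 0x550F8B2E3243C423.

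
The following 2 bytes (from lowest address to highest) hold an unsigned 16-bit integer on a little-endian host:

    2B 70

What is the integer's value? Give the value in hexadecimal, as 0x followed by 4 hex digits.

In little-endian order the low byte comes first in memory.
Reassemble most-significant byte first: 70 2B → 0x702B.

0x702B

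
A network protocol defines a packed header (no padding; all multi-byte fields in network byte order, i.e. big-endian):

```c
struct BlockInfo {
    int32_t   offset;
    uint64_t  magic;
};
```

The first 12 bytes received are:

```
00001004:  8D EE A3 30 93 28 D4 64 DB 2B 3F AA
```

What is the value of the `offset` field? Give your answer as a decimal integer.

`offset` is the first field, at byte offset 0, occupying 4 bytes.
Bytes at offsets 0..3: 8D EE A3 30.
Big-endian: lowest address holds the most-significant byte.
The bytes are already most-significant first: 0x8DEEA330.
Top bit is set, so as a signed 32-bit value this is 0x8DEEA330 − 2^32 = -1913740496.

-1913740496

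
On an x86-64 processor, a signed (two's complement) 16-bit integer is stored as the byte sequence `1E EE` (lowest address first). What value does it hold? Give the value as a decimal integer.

-4578

Little-endian: lowest address holds the least-significant byte.
Reassemble most-significant byte first: EE 1E → 0xEE1E.
Top bit is set, so as a signed 16-bit value this is 0xEE1E − 2^16 = -4578.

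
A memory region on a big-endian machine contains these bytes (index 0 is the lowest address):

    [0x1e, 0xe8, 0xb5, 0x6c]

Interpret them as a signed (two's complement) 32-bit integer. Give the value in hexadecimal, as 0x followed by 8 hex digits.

0x1EE8B56C

Big-endian: lowest address holds the most-significant byte.
The bytes are already most-significant first: 0x1EE8B56C.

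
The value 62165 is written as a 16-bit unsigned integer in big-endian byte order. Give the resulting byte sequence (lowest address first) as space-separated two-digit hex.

F2 D5

62165 in hexadecimal, padded to 16 bits, is 0xF2D5.
Split into bytes (most-significant first): F2 D5.
Big-endian stores the most-significant byte at the lowest address.
So the memory order matches the most-significant-first order: F2 D5.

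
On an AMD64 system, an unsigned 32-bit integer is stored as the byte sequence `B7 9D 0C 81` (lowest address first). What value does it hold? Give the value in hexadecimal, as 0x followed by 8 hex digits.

0x810C9DB7

Little-endian stores the least-significant byte at the lowest address.
Reassemble most-significant byte first: 81 0C 9D B7 → 0x810C9DB7.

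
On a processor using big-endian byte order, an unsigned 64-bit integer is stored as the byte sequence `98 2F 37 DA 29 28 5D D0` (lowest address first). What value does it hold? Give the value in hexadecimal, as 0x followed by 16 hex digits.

Big-endian stores the most-significant byte at the lowest address.
The bytes are already most-significant first: 0x982F37DA29285DD0.

0x982F37DA29285DD0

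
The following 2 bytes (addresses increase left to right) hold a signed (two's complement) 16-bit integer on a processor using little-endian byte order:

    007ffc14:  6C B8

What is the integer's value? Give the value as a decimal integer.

Little-endian: lowest address holds the least-significant byte.
Reassemble most-significant byte first: B8 6C → 0xB86C.
Top bit is set, so as a signed 16-bit value this is 0xB86C − 2^16 = -18324.

-18324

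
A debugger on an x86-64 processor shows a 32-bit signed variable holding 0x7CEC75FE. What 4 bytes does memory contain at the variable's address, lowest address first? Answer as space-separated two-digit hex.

Split into bytes (most-significant first): 7C EC 75 FE.
Little-endian: lowest address holds the least-significant byte.
So at ascending addresses the bytes are FE 75 EC 7C.

FE 75 EC 7C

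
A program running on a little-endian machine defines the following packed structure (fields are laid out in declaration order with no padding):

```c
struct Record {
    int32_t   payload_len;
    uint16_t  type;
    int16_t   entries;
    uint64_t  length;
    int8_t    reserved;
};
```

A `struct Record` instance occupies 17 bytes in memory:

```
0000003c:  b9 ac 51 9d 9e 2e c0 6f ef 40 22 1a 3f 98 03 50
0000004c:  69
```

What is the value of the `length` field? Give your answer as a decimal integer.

`length` follows `payload_len` (4 B), `type` (2 B), `entries` (2 B), so it starts at offset 4 + 2 + 2 = 8 and occupies 8 bytes.
Bytes at offsets 8..15: EF 40 22 1A 3F 98 03 50.
In little-endian order the low byte comes first in memory.
Reassemble most-significant byte first: 50 03 98 3F 1A 22 40 EF → 0x5003983F1A2240EF.
0x5003983F1A2240EF = 5765619344753180911.

5765619344753180911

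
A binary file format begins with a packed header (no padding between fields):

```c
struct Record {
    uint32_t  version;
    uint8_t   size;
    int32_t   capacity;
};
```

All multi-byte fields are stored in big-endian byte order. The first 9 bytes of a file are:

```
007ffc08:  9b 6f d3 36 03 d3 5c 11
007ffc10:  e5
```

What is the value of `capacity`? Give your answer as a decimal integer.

-748940827

`capacity` follows `version` (4 B), `size` (1 B), so it starts at offset 4 + 1 = 5 and occupies 4 bytes.
Bytes at offsets 5..8: D3 5C 11 E5.
Big-endian stores the most-significant byte at the lowest address.
The bytes are already most-significant first: 0xD35C11E5.
Top bit is set, so as a signed 32-bit value this is 0xD35C11E5 − 2^32 = -748940827.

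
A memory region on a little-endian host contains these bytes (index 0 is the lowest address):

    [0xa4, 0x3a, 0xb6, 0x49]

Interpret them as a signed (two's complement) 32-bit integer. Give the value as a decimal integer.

In little-endian order the low byte comes first in memory.
Reassemble most-significant byte first: 49 B6 3A A4 → 0x49B63AA4.
0x49B63AA4 = 1236679332.

1236679332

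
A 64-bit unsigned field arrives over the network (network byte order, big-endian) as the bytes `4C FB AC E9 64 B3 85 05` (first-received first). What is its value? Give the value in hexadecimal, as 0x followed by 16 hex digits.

In big-endian order the high byte comes first in memory.
The bytes are already most-significant first: 0x4CFBACE964B38505.

0x4CFBACE964B38505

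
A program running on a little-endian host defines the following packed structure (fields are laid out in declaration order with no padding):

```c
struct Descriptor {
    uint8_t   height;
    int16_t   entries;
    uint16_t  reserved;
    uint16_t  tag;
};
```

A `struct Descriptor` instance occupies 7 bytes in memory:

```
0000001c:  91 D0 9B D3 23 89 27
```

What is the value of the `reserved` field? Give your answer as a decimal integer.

`reserved` follows `height` (1 B), `entries` (2 B), so it starts at offset 1 + 2 = 3 and occupies 2 bytes.
Bytes at offsets 3..4: D3 23.
In little-endian order the low byte comes first in memory.
Reassemble most-significant byte first: 23 D3 → 0x23D3.
0x23D3 = 9171.

9171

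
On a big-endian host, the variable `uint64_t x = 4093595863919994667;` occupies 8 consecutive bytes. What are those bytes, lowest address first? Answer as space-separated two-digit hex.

4093595863919994667 in hexadecimal, padded to 64 bits, is 0x38CF5FBFDAF5A72B.
Split into bytes (most-significant first): 38 CF 5F BF DA F5 A7 2B.
Big-endian stores the most-significant byte at the lowest address.
So the memory order matches the most-significant-first order: 38 CF 5F BF DA F5 A7 2B.

38 CF 5F BF DA F5 A7 2B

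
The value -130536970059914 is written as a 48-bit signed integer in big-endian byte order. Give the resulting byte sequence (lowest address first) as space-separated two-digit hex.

Two's complement of -130536970059914 in 48 bits: 130536970059914 = 0x76B901BB008A; invert → 0x8946FE44FF75; add 1 → 0x8946FE44FF76.
Split into bytes (most-significant first): 89 46 FE 44 FF 76.
Big-endian: lowest address holds the most-significant byte.
So the memory order matches the most-significant-first order: 89 46 FE 44 FF 76.

89 46 FE 44 FF 76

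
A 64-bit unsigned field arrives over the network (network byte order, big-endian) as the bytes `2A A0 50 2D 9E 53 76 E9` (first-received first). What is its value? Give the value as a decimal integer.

3071543102726698729

Big-endian stores the most-significant byte at the lowest address.
The bytes are already most-significant first: 0x2AA0502D9E5376E9.
0x2AA0502D9E5376E9 = 3071543102726698729.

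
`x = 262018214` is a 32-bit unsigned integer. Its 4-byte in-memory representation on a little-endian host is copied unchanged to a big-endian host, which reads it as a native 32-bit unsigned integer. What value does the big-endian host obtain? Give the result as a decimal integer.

2786369039

262018214 in 32-bit hexadecimal is 0x0F9E14A6.
Stored little-endian, the bytes at ascending addresses are A6 14 9E 0F.
Read back as big-endian, the last byte is least significant, giving 0xA6149E0F.
0xA6149E0F = 2786369039.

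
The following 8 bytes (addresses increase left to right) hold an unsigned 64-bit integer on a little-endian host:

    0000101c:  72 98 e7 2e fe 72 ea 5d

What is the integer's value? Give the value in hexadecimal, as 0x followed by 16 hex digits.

0x5DEA72FE2EE79872

Little-endian stores the least-significant byte at the lowest address.
Reassemble most-significant byte first: 5D EA 72 FE 2E E7 98 72 → 0x5DEA72FE2EE79872.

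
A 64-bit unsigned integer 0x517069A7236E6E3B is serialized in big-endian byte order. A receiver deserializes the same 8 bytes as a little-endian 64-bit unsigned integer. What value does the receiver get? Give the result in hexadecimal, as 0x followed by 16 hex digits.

Stored big-endian, the bytes at ascending addresses are 51 70 69 A7 23 6E 6E 3B.
Read back as little-endian, the first byte is least significant, giving 0x3B6E6E23A7697051.

0x3B6E6E23A7697051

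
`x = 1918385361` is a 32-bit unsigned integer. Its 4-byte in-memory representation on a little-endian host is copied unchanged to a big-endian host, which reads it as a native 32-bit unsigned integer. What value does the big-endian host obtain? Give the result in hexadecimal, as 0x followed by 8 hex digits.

0xD13C5872

1918385361 in 32-bit hexadecimal is 0x72583CD1.
Stored little-endian, the bytes at ascending addresses are D1 3C 58 72.
Read back as big-endian, the last byte is least significant, giving 0xD13C5872.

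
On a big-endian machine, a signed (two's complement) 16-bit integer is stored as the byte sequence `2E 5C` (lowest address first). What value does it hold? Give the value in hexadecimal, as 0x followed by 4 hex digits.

0x2E5C

Big-endian stores the most-significant byte at the lowest address.
The bytes are already most-significant first: 0x2E5C.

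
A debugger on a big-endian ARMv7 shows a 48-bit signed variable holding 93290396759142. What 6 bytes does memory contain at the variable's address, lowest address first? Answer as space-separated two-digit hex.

54 D8 DC F5 B4 66

93290396759142 in hexadecimal, padded to 48 bits, is 0x54D8DCF5B466.
Split into bytes (most-significant first): 54 D8 DC F5 B4 66.
In big-endian order the high byte comes first in memory.
So the memory order matches the most-significant-first order: 54 D8 DC F5 B4 66.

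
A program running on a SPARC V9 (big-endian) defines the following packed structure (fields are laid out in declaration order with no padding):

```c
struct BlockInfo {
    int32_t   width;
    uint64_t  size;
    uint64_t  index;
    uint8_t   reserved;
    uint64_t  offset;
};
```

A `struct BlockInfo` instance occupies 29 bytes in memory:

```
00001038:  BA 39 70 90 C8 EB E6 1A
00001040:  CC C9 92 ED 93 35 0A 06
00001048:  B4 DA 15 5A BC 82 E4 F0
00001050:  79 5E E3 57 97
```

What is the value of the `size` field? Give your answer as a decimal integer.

14477918429891891949

`size` follows `width` (4 bytes), so it starts at byte offset 4 and occupies 8 bytes.
Bytes at offsets 4..11: C8 EB E6 1A CC C9 92 ED.
Big-endian stores the most-significant byte at the lowest address.
The bytes are already most-significant first: 0xC8EBE61ACCC992ED.
0xC8EBE61ACCC992ED = 14477918429891891949.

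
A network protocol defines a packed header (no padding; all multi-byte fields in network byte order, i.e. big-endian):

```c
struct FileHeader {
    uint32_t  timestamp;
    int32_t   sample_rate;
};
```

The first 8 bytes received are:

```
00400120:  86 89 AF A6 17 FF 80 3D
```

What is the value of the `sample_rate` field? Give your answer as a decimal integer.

402620477

`sample_rate` follows `timestamp` (4 bytes), so it starts at byte offset 4 and occupies 4 bytes.
Bytes at offsets 4..7: 17 FF 80 3D.
Big-endian stores the most-significant byte at the lowest address.
The bytes are already most-significant first: 0x17FF803D.
0x17FF803D = 402620477.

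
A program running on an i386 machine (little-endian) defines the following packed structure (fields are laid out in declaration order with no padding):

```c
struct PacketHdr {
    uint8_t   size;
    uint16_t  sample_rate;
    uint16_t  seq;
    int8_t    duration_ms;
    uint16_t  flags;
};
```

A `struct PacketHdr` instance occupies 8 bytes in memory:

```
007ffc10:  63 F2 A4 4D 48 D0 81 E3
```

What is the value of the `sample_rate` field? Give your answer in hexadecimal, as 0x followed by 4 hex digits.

0xA4F2

`sample_rate` follows `size` (1 byte), so it starts at byte offset 1 and occupies 2 bytes.
Bytes at offsets 1..2: F2 A4.
Little-endian: lowest address holds the least-significant byte.
Reassemble most-significant byte first: A4 F2 → 0xA4F2.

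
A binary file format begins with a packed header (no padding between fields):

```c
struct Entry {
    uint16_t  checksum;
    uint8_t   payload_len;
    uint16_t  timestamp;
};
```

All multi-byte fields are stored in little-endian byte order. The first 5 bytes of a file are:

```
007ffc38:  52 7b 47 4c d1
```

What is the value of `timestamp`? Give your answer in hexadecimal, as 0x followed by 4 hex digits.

`timestamp` follows `checksum` (2 B), `payload_len` (1 B), so it starts at offset 2 + 1 = 3 and occupies 2 bytes.
Bytes at offsets 3..4: 4C D1.
Little-endian stores the least-significant byte at the lowest address.
Reassemble most-significant byte first: D1 4C → 0xD14C.

0xD14C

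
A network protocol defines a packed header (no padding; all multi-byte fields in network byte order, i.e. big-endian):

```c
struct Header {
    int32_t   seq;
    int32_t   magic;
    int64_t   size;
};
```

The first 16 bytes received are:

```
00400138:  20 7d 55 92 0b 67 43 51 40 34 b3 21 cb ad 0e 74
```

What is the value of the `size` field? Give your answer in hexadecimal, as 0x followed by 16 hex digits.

0x4034B321CBAD0E74

`size` follows `seq` (4 B), `magic` (4 B), so it starts at offset 4 + 4 = 8 and occupies 8 bytes.
Bytes at offsets 8..15: 40 34 B3 21 CB AD 0E 74.
Big-endian stores the most-significant byte at the lowest address.
The bytes are already most-significant first: 0x4034B321CBAD0E74.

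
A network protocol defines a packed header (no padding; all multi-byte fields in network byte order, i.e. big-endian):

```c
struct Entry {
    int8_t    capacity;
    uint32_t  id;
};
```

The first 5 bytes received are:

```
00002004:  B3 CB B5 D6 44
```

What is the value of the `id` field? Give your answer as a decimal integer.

3417691716

`id` follows `capacity` (1 byte), so it starts at byte offset 1 and occupies 4 bytes.
Bytes at offsets 1..4: CB B5 D6 44.
Big-endian: lowest address holds the most-significant byte.
The bytes are already most-significant first: 0xCBB5D644.
0xCBB5D644 = 3417691716.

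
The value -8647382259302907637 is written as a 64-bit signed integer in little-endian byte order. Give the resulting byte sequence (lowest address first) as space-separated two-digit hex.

0B 41 3C A5 A6 53 FE 87

Two's complement of -8647382259302907637 in 64 bits: 8647382259302907637 = 0x7801AC595AC3BEF5; invert → 0x87FE53A6A53C410A; add 1 → 0x87FE53A6A53C410B.
Split into bytes (most-significant first): 87 FE 53 A6 A5 3C 41 0B.
Little-endian: lowest address holds the least-significant byte.
So at ascending addresses the bytes are 0B 41 3C A5 A6 53 FE 87.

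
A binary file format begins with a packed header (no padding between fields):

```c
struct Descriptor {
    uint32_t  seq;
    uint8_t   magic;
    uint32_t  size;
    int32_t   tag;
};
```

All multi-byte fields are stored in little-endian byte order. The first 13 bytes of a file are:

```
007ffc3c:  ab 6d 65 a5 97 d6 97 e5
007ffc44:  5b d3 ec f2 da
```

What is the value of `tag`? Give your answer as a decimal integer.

`tag` follows `seq` (4 B), `magic` (1 B), `size` (4 B), so it starts at offset 4 + 1 + 4 = 9 and occupies 4 bytes.
Bytes at offsets 9..12: D3 EC F2 DA.
Little-endian stores the least-significant byte at the lowest address.
Reassemble most-significant byte first: DA F2 EC D3 → 0xDAF2ECD3.
Top bit is set, so as a signed 32-bit value this is 0xDAF2ECD3 − 2^32 = -621613869.

-621613869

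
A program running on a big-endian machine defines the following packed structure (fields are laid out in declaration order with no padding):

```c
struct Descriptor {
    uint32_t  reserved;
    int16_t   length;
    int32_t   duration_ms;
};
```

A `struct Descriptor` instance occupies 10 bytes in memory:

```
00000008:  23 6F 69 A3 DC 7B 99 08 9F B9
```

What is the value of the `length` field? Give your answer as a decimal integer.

-9093

`length` follows `reserved` (4 bytes), so it starts at byte offset 4 and occupies 2 bytes.
Bytes at offsets 4..5: DC 7B.
Big-endian: lowest address holds the most-significant byte.
The bytes are already most-significant first: 0xDC7B.
Top bit is set, so as a signed 16-bit value this is 0xDC7B − 2^16 = -9093.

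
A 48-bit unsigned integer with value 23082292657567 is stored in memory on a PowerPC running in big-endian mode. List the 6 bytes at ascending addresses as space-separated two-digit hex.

23082292657567 in hexadecimal, padded to 48 bits, is 0x14FE43DABD9F.
Split into bytes (most-significant first): 14 FE 43 DA BD 9F.
Big-endian: lowest address holds the most-significant byte.
So the memory order matches the most-significant-first order: 14 FE 43 DA BD 9F.

14 FE 43 DA BD 9F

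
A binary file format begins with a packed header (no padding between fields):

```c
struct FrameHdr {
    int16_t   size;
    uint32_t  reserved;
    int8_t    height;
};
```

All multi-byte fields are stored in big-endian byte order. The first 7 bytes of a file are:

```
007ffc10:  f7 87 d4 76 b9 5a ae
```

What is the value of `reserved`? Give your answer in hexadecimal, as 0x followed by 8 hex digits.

`reserved` follows `size` (2 bytes), so it starts at byte offset 2 and occupies 4 bytes.
Bytes at offsets 2..5: D4 76 B9 5A.
Big-endian stores the most-significant byte at the lowest address.
The bytes are already most-significant first: 0xD476B95A.

0xD476B95A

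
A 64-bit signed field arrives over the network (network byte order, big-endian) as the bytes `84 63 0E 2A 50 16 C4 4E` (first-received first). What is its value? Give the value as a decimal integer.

Big-endian stores the most-significant byte at the lowest address.
The bytes are already most-significant first: 0x84630E2A5016C44E.
Top bit is set, so as a signed 64-bit value this is 0x84630E2A5016C44E − 2^64 = -8907260063113624498.

-8907260063113624498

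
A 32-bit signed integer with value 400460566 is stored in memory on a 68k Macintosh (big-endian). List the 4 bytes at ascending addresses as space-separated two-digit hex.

17 DE 8B 16

400460566 in hexadecimal, padded to 32 bits, is 0x17DE8B16.
Split into bytes (most-significant first): 17 DE 8B 16.
In big-endian order the high byte comes first in memory.
So the memory order matches the most-significant-first order: 17 DE 8B 16.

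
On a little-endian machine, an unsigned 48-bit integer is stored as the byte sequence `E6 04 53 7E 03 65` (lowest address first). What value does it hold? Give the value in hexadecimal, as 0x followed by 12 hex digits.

In little-endian order the low byte comes first in memory.
Reassemble most-significant byte first: 65 03 7E 53 04 E6 → 0x65037E5304E6.

0x65037E5304E6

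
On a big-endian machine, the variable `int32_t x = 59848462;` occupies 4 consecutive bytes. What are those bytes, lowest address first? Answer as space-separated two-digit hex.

59848462 in hexadecimal, padded to 32 bits, is 0x0391370E.
Split into bytes (most-significant first): 03 91 37 0E.
Big-endian stores the most-significant byte at the lowest address.
So the memory order matches the most-significant-first order: 03 91 37 0E.

03 91 37 0E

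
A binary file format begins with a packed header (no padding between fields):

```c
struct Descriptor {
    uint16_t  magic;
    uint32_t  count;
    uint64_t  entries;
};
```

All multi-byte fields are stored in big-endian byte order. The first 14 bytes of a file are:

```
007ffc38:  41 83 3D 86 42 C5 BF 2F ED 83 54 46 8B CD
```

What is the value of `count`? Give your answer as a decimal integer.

1032209093

`count` follows `magic` (2 bytes), so it starts at byte offset 2 and occupies 4 bytes.
Bytes at offsets 2..5: 3D 86 42 C5.
Big-endian: lowest address holds the most-significant byte.
The bytes are already most-significant first: 0x3D8642C5.
0x3D8642C5 = 1032209093.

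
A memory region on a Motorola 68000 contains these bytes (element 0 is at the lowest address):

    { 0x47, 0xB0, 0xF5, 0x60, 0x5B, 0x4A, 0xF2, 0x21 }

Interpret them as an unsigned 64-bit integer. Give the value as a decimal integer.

5165898566791262753

In big-endian order the high byte comes first in memory.
The bytes are already most-significant first: 0x47B0F5605B4AF221.
0x47B0F5605B4AF221 = 5165898566791262753.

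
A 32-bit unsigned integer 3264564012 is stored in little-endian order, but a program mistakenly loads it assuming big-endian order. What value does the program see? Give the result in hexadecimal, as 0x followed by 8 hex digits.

0x2C4B95C2

3264564012 in 32-bit hexadecimal is 0xC2954B2C.
Stored little-endian, the bytes at ascending addresses are 2C 4B 95 C2.
Read back as big-endian, the last byte is least significant, giving 0x2C4B95C2.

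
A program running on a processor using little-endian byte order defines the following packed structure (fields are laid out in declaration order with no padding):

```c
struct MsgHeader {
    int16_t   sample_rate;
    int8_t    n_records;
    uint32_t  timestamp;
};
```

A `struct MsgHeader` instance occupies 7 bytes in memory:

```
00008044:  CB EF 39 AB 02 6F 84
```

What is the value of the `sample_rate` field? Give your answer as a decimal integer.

-4149

`sample_rate` is the first field, at byte offset 0, occupying 2 bytes.
Bytes at offsets 0..1: CB EF.
Little-endian stores the least-significant byte at the lowest address.
Reassemble most-significant byte first: EF CB → 0xEFCB.
Top bit is set, so as a signed 16-bit value this is 0xEFCB − 2^16 = -4149.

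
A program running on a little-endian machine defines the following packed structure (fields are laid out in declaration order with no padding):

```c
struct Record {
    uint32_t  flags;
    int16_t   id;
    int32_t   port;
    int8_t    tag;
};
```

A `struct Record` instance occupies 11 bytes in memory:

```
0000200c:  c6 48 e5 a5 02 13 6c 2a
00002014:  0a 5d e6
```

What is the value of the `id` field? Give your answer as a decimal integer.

4866

`id` follows `flags` (4 bytes), so it starts at byte offset 4 and occupies 2 bytes.
Bytes at offsets 4..5: 02 13.
Little-endian stores the least-significant byte at the lowest address.
Reassemble most-significant byte first: 13 02 → 0x1302.
0x1302 = 4866.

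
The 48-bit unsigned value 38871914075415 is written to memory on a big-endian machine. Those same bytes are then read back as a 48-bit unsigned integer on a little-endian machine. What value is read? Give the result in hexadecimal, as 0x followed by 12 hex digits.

0x1755A1925A23

38871914075415 in 48-bit hexadecimal is 0x235A92A15517.
Stored big-endian, the bytes at ascending addresses are 23 5A 92 A1 55 17.
Read back as little-endian, the first byte is least significant, giving 0x1755A1925A23.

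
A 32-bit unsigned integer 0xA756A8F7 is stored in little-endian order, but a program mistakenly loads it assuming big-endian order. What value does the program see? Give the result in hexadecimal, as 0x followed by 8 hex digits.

0xF7A856A7

Stored little-endian, the bytes at ascending addresses are F7 A8 56 A7.
Read back as big-endian, the last byte is least significant, giving 0xF7A856A7.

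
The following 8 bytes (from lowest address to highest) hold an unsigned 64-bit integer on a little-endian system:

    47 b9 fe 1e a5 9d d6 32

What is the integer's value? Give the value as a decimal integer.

Little-endian stores the least-significant byte at the lowest address.
Reassemble most-significant byte first: 32 D6 9D A5 1E FE B9 47 → 0x32D69DA51EFEB947.
0x32D69DA51EFEB947 = 3663288679427651911.

3663288679427651911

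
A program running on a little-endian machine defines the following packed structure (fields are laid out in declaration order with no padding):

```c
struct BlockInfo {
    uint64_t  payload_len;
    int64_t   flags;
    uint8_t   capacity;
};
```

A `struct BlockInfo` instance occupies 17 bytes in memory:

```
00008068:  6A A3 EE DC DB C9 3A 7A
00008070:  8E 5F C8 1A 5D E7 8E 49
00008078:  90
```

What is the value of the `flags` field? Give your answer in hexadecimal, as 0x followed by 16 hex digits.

`flags` follows `payload_len` (8 bytes), so it starts at byte offset 8 and occupies 8 bytes.
Bytes at offsets 8..15: 8E 5F C8 1A 5D E7 8E 49.
In little-endian order the low byte comes first in memory.
Reassemble most-significant byte first: 49 8E E7 5D 1A C8 5F 8E → 0x498EE75D1AC85F8E.

0x498EE75D1AC85F8E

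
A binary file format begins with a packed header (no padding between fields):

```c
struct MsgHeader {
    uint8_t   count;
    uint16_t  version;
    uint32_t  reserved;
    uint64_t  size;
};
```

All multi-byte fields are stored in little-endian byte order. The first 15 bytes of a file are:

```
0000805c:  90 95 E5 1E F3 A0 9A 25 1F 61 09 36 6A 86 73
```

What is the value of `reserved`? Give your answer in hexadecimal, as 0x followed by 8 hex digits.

0x9AA0F31E

`reserved` follows `count` (1 B), `version` (2 B), so it starts at offset 1 + 2 = 3 and occupies 4 bytes.
Bytes at offsets 3..6: 1E F3 A0 9A.
In little-endian order the low byte comes first in memory.
Reassemble most-significant byte first: 9A A0 F3 1E → 0x9AA0F31E.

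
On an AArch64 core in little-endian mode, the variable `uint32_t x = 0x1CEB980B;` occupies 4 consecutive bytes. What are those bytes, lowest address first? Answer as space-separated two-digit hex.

0B 98 EB 1C

Split into bytes (most-significant first): 1C EB 98 0B.
Little-endian: lowest address holds the least-significant byte.
So at ascending addresses the bytes are 0B 98 EB 1C.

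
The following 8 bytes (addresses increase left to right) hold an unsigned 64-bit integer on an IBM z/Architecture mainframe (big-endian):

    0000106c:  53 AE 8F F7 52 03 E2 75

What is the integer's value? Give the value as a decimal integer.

Big-endian stores the most-significant byte at the lowest address.
The bytes are already most-significant first: 0x53AE8FF75203E275.
0x53AE8FF75203E275 = 6029915243491353205.

6029915243491353205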